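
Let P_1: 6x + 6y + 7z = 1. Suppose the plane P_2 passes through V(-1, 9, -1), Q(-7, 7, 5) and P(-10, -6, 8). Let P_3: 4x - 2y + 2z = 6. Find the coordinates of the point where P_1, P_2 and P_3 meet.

(9, 4, -11)

VQ = (-6, -2, 6), VP = (-9, -15, 9); a normal to P_2 is VQ × VP = (72, 0, 72).
Using V: P_2 has equation 72x + 72z = -144.
Solving the 3×3 linear system 6x + 6y + 7z = 1, 72x + 72z = -144, 4x - 2y + 2z = 6 (e.g. by elimination or Cramer's rule, determinant = 720) gives (9, 4, -11).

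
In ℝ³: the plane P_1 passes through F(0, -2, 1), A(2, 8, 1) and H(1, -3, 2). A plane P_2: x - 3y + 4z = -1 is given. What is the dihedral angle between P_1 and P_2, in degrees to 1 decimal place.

66.5

FA = (2, 10, 0), FH = (1, -1, 1); a normal to P_1 is FA × FH = (10, -2, -12).
Using F: P_1 has equation 10x - 2y - 12z = -8.
cos θ = |n₁·n₂| / (|n₁||n₂|) = |-32| / (√248 · √26).
θ = arccos(0.39851) ≈ 66.5°.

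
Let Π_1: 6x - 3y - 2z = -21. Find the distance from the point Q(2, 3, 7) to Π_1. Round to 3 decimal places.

n·Q − d = (6)·(2) + (-3)·(3) + (-2)·(7) − (-21) = 10; |n| = √49.
Distance = |10| / √49 = 10/√49 ≈ 1.429.

1.429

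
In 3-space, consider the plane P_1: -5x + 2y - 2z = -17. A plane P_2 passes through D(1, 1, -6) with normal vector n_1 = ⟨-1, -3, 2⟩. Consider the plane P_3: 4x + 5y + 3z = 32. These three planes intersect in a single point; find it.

P_2: n_1·r = n_1·D gives -x - 3y + 2z = -16.
Solving the 3×3 linear system -5x + 2y - 2z = -17, -x - 3y + 2z = -16, 4x + 5y + 3z = 32 (e.g. by elimination or Cramer's rule, determinant = 103) gives (5, 3, -1).

(5, 3, -1)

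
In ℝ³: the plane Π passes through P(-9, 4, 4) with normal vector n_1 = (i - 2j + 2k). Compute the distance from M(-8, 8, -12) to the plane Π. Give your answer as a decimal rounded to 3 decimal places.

Π: n_1·r = n_1·P gives x - 2y + 2z = -9.
n·M − d = (1)·(-8) + (-2)·(8) + (2)·(-12) − (-9) = -39; |n| = √9.
Distance = |-39| / √9 = 39/√9 ≈ 13.000.

13.000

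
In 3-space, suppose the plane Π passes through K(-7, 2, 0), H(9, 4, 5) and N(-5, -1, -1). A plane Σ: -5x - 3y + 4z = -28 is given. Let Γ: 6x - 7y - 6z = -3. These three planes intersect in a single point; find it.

(7, 3, 4)

KH = (16, 2, 5), KN = (2, -3, -1); a normal to Π is KH × KN = (13, 26, -52).
Using K: Π has equation 13x + 26y - 52z = -39.
Solving the 3×3 linear system 13x + 26y - 52z = -39, -5x - 3y + 4z = -28, 6x - 7y - 6z = -3 (e.g. by elimination or Cramer's rule, determinant = -2314) gives (7, 3, 4).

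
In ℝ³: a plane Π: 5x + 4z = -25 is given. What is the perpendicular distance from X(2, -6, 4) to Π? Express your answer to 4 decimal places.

7.9649

n·X − d = (5)·(2) + (0)·(-6) + (4)·(4) − (-25) = 51; |n| = √41.
Distance = |51| / √41 = 51/√41 ≈ 7.9649.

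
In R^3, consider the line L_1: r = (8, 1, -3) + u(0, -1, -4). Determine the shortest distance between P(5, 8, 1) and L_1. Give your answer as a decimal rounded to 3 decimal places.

6.548

Taking (8, 1, -3) on L_1 with direction v = (0, -1, -4): w = P − (8, 1, -3) = (-3, 7, 4), and w × v = (-24, -12, 3).
Distance = |w × v| / |v| = √729 / √17 ≈ 6.548.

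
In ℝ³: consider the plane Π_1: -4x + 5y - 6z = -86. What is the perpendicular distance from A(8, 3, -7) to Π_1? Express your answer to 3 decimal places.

12.650

n·A − d = (-4)·(8) + (5)·(3) + (-6)·(-7) − (-86) = 111; |n| = √77.
Distance = |111| / √77 = 111/√77 ≈ 12.650.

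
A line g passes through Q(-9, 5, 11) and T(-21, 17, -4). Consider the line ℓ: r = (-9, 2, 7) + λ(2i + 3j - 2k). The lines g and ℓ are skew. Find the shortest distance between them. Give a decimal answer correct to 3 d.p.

A direction vector for g is T − Q = (-12, 12, -15).
Common perpendicular direction n = (-12, 12, -15) × (2, 3, -2) = (21, -54, -60).
With w = (-9, 2, 7) − (-9, 5, 11) = (0, -3, -4), w · n = 402.
Distance = |w · n| / |n| = |402| / √6957 ≈ 4.820.

4.820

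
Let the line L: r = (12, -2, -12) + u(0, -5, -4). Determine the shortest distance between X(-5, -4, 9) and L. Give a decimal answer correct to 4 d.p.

24.5039

Taking (12, -2, -12) on L with direction v = (0, -5, -4): w = X − (12, -2, -12) = (-17, -2, 21), and w × v = (113, -68, 85).
Distance = |w × v| / |v| = √24618 / √41 ≈ 24.5039.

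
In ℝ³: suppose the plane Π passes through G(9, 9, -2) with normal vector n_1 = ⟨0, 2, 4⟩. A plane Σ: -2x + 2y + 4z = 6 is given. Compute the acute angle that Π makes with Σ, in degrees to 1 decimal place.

Π: n_1·r = n_1·G gives 2y + 4z = 10.
cos θ = |n₁·n₂| / (|n₁||n₂|) = |20| / (√20 · √24).
θ = arccos(0.91287) ≈ 24.1°.

24.1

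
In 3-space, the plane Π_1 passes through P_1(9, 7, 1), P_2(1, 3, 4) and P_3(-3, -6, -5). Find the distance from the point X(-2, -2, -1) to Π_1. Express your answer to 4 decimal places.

0.4118

P_1P_2 = (-8, -4, 3), P_1P_3 = (-12, -13, -6); a normal to Π_1 is P_1P_2 × P_1P_3 = (63, -84, 56).
Using P_1: Π_1 has equation 63x - 84y + 56z = 35.
n·X − d = (63)·(-2) + (-84)·(-2) + (56)·(-1) − 35 = -49; |n| = √14161.
Distance = |-49| / √14161 = 49/√14161 ≈ 0.4118.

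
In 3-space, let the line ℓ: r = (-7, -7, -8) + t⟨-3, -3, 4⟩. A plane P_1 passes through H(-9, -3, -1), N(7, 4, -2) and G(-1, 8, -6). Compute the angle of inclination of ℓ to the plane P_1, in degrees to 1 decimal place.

23.9

HN = (16, 7, -1), HG = (8, 11, -5); a normal to P_1 is HN × HG = (-24, 72, 120).
Using H: P_1 has equation -24x + 72y + 120z = -120.
sin θ = |n·v| / (|n||v|) = |336| / (√20160 · √34) = 0.40584.
θ ≈ 23.9°.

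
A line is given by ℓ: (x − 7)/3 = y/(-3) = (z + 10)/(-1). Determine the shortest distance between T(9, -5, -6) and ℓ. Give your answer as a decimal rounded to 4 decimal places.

ℓ has direction (3, -3, -1) through (7, 0, -10).
Taking (7, 0, -10) on ℓ with direction v = (3, -3, -1): w = T − (7, 0, -10) = (2, -5, 4), and w × v = (17, 14, 9).
Distance = |w × v| / |v| = √566 / √19 ≈ 5.4580.

5.4580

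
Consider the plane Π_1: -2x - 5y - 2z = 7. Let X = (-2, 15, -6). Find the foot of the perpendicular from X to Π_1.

Foot = X − λn with λ = (n·X − d)/|n|² = (-59 − 7)/33 = -2.
Foot = (-2, 15, -6) − (-2)·(-2, -5, -2) = (-6, 5, -10).

(-6, 5, -10)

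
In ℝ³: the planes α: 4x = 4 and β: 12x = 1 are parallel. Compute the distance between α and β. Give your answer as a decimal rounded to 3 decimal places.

0.917

Rescale β by 1/3: 4x = 1/3. Then distance = |4 − (1/3)| / √16 ≈ 0.917.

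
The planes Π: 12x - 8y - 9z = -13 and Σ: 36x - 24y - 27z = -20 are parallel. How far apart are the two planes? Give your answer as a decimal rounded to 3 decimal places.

0.373

Rescale Σ by 1/3: 12x - 8y - 9z = -20/3. Then distance = |-13 − (-20/3)| / √289 ≈ 0.373.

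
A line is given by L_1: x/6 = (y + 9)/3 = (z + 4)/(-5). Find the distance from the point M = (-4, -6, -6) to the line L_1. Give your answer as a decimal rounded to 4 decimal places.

5.3519

L_1 has direction (6, 3, -5) through (0, -9, -4).
Taking (0, -9, -4) on L_1 with direction v = (6, 3, -5): w = M − (0, -9, -4) = (-4, 3, -2), and w × v = (-9, -32, -30).
Distance = |w × v| / |v| = √2005 / √70 ≈ 5.3519.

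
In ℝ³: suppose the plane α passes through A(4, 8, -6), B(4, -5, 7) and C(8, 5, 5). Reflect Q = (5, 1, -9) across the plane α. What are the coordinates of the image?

(-3, 5, -5)

AB = (0, -13, 13), AC = (4, -3, 11); a normal to α is AB × AC = (-104, 52, 52).
Using A: α has equation -104x + 52y + 52z = -312.
λ = (n·Q − d)/|n|² = (-936 − (-312))/16224 = -1/26.
Reflection = Q − 2λn = (5, 1, -9) − (-1/13)·(-104, 52, 52) = (-3, 5, -5).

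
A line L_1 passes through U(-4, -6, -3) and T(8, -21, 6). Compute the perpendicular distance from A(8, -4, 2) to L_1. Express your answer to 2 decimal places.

A direction vector for L_1 is T − U = (12, -15, 9).
Taking (-4, -6, -3) on L_1 with direction v = (12, -15, 9): w = A − (-4, -6, -3) = (12, 2, 5), and w × v = (93, -48, -204).
Distance = |w × v| / |v| = √52569 / √450 ≈ 10.81.

10.81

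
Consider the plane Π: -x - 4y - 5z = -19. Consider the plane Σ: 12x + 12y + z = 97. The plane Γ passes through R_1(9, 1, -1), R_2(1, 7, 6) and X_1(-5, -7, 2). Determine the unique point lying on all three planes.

R_1R_2 = (-8, 6, 7), R_1X_1 = (-14, -8, 3); a normal to Γ is R_1R_2 × R_1X_1 = (74, -74, 148).
Using R_1: Γ has equation 74x - 74y + 148z = 444.
Solving the 3×3 linear system -x - 4y - 5z = -19, 12x + 12y + z = 97, 74x - 74y + 148z = 444 (e.g. by elimination or Cramer's rule, determinant = 13838) gives (6, 2, 1).

(6, 2, 1)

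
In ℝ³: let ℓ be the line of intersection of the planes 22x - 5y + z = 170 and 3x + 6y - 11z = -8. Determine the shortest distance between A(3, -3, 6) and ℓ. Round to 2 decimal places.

Direction of ℓ: (22, -5, 1) × (3, 6, -11) = (49, 245, 147).
A point on ℓ: solving the two plane equations with x = 8 gives (8, 2, 4).
Taking (8, 2, 4) on ℓ with direction v = (49, 245, 147): w = A − (8, 2, 4) = (-5, -5, 2), and w × v = (-1225, 833, -980).
Distance = |w × v| / |v| = √3154914 / √84035 ≈ 6.13.

6.13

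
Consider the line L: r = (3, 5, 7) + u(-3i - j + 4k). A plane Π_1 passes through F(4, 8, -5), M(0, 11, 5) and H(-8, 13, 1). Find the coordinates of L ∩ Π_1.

(9, 7, -1)

FM = (-4, 3, 10), FH = (-12, 5, 6); a normal to Π_1 is FM × FH = (-32, -96, 16).
Using F: Π_1 has equation -32x - 96y + 16z = -976.
Substitute r = (3, 5, 7) + t(-3, -1, 4) into the plane: -464 + 256t = -976, so t = -2.
Intersection: (3, 5, 7) + (-2)·(-3, -1, 4) = (9, 7, -1).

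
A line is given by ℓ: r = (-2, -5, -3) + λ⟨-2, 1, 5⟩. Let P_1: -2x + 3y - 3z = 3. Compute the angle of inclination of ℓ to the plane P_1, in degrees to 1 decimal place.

sin θ = |n·v| / (|n||v|) = |-8| / (√22 · √30) = 0.31140.
θ ≈ 18.1°.

18.1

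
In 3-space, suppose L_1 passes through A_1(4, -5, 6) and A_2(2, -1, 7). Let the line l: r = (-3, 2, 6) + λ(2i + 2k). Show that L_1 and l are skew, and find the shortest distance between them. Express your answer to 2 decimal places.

1.09

A direction vector for L_1 is A_2 − A_1 = (-2, 4, 1).
Common perpendicular direction n = (-2, 4, 1) × (2, 0, 2) = (8, 6, -8).
With w = (-3, 2, 6) − (4, -5, 6) = (-7, 7, 0), w · n = -14.
Since n ≠ 0 the lines are not parallel, and w · n = -14 ≠ 0 so they do not intersect; hence they are skew.
Distance = |w · n| / |n| = |-14| / √164 ≈ 1.09.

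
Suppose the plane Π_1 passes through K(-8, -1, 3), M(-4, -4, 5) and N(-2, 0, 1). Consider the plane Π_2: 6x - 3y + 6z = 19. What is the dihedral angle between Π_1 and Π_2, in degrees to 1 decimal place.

69.2

KM = (4, -3, 2), KN = (6, 1, -2); a normal to Π_1 is KM × KN = (4, 20, 22).
Using K: Π_1 has equation 4x + 20y + 22z = 14.
cos θ = |n₁·n₂| / (|n₁||n₂|) = |96| / (√900 · √81).
θ = arccos(0.35556) ≈ 69.2°.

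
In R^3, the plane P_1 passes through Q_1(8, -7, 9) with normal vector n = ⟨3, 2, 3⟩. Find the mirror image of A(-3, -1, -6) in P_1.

P_1: n·r = n·Q_1 gives 3x + 2y + 3z = 37.
λ = (n·A − d)/|n|² = (-29 − 37)/22 = -3.
Reflection = A − 2λn = (-3, -1, -6) − (-6)·(3, 2, 3) = (15, 11, 12).

(15, 11, 12)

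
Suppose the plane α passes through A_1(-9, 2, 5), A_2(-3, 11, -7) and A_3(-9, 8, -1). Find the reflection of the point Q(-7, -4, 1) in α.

(-3, 4, 9)

A_1A_2 = (6, 9, -12), A_1A_3 = (0, 6, -6); a normal to α is A_1A_2 × A_1A_3 = (18, 36, 36).
Using A_1: α has equation 18x + 36y + 36z = 90.
λ = (n·Q − d)/|n|² = (-234 − 90)/2916 = -1/9.
Reflection = Q − 2λn = (-7, -4, 1) − (-2/9)·(18, 36, 36) = (-3, 4, 9).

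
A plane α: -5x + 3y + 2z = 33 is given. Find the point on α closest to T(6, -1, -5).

(-4, 5, -1)

Foot = T − λn with λ = (n·T − d)/|n|² = (-43 − 33)/38 = -2.
Foot = (6, -1, -5) − (-2)·(-5, 3, 2) = (-4, 5, -1).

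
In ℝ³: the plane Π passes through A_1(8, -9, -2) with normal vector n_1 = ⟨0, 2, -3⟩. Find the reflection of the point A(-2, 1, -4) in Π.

(-2, -7, 8)

Π: n_1·r = n_1·A_1 gives 2y - 3z = -12.
λ = (n·A − d)/|n|² = (14 − (-12))/13 = 2.
Reflection = A − 2λn = (-2, 1, -4) − 4·(0, 2, -3) = (-2, -7, 8).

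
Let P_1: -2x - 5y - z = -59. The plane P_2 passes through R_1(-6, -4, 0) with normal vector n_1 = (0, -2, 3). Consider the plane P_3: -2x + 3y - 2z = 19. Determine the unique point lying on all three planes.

(-3, 11, 10)

P_2: n_1·r = n_1·R_1 gives -2y + 3z = 8.
Solving the 3×3 linear system -2x - 5y - z = -59, -2y + 3z = 8, -2x + 3y - 2z = 19 (e.g. by elimination or Cramer's rule, determinant = 44) gives (-3, 11, 10).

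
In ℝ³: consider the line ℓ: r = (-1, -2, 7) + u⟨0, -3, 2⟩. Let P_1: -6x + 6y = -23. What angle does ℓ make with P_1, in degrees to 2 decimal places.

36.04

sin θ = |n·v| / (|n||v|) = |-18| / (√72 · √13) = 0.58835.
θ ≈ 36.04°.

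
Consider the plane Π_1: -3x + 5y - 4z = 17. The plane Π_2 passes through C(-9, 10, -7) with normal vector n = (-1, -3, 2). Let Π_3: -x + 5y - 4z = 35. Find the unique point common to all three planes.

Π_2: n·r = n·C gives -x - 3y + 2z = -35.
Solving the 3×3 linear system -3x + 5y - 4z = 17, -x - 3y + 2z = -35, -x + 5y - 4z = 35 (e.g. by elimination or Cramer's rule, determinant = -4) gives (9, 8, -1).

(9, 8, -1)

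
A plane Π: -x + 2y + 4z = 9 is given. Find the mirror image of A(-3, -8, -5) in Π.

(-7, 0, 11)

λ = (n·A − d)/|n|² = (-33 − 9)/21 = -2.
Reflection = A − 2λn = (-3, -8, -5) − (-4)·(-1, 2, 4) = (-7, 0, 11).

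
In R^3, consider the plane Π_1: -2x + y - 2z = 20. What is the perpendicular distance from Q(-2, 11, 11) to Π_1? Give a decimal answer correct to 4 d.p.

9.0000

n·Q − d = (-2)·(-2) + (1)·(11) + (-2)·(11) − 20 = -27; |n| = √9.
Distance = |-27| / √9 = 27/√9 ≈ 9.0000.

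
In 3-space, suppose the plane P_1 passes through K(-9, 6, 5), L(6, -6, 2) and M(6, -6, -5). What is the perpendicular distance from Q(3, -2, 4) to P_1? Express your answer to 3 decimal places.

KL = (15, -12, -3), KM = (15, -12, -10); a normal to P_1 is KL × KM = (84, 105, 0).
Using K: P_1 has equation 84x + 105y = -126.
n·Q − d = (84)·(3) + (105)·(-2) + (0)·(4) − (-126) = 168; |n| = √18081.
Distance = |168| / √18081 = 168/√18081 ≈ 1.249.

1.249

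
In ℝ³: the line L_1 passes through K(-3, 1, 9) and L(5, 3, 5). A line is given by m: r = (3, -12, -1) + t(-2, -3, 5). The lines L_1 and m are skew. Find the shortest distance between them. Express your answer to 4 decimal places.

15.9835

A direction vector for L_1 is L − K = (8, 2, -4).
Common perpendicular direction n = (8, 2, -4) × (-2, -3, 5) = (-2, -32, -20).
With w = (3, -12, -1) − (-3, 1, 9) = (6, -13, -10), w · n = 604.
Distance = |w · n| / |n| = |604| / √1428 ≈ 15.9835.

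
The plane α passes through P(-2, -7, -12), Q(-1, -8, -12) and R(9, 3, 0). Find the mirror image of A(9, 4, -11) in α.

(1, -4, 3)

PQ = (1, -1, 0), PR = (11, 10, 12); a normal to α is PQ × PR = (-12, -12, 21).
Using P: α has equation -12x - 12y + 21z = -144.
λ = (n·A − d)/|n|² = (-387 − (-144))/729 = -1/3.
Reflection = A − 2λn = (9, 4, -11) − (-2/3)·(-12, -12, 21) = (1, -4, 3).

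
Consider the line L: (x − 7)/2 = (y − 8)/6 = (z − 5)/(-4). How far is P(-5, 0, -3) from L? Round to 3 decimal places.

L has direction (2, 6, -4) through (7, 8, 5).
Taking (7, 8, 5) on L with direction v = (2, 6, -4): w = P − (7, 8, 5) = (-12, -8, -8), and w × v = (80, -64, -56).
Distance = |w × v| / |v| = √13632 / √56 ≈ 15.602.

15.602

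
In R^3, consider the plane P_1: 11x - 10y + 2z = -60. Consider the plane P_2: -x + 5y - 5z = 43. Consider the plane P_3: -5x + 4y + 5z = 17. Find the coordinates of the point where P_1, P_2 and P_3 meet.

(2, 8, -1)

Solving the 3×3 linear system 11x - 10y + 2z = -60, -x + 5y - 5z = 43, -5x + 4y + 5z = 17 (e.g. by elimination or Cramer's rule, determinant = 237) gives (2, 8, -1).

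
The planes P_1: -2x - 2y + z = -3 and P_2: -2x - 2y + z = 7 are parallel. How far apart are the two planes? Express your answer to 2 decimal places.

3.33

Same normal n = (-2, -2, 1) with |n| = √9; distance = |-3 − 7| / |n| = 10/√9 ≈ 3.33.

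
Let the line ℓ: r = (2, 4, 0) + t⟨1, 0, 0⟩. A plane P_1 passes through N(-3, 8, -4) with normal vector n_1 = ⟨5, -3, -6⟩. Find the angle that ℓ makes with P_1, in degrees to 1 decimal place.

36.7

P_1: n_1·r = n_1·N gives 5x - 3y - 6z = -15.
sin θ = |n·v| / (|n||v|) = |5| / (√70 · √1) = 0.59761.
θ ≈ 36.7°.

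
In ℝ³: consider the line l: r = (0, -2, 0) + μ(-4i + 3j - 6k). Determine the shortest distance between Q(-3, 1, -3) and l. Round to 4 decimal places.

Taking (0, -2, 0) on l with direction v = (-4, 3, -6): w = Q − (0, -2, 0) = (-3, 3, -3), and w × v = (-9, -6, 3).
Distance = |w × v| / |v| = √126 / √61 ≈ 1.4372.

1.4372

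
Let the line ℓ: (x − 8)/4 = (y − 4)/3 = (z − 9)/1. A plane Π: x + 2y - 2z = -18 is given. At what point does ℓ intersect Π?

(0, -2, 7)

ℓ has direction (4, 3, 1) through (8, 4, 9).
Substitute r = (8, 4, 9) + t(4, 3, 1) into the plane: -2 + 8t = -18, so t = -2.
Intersection: (8, 4, 9) + (-2)·(4, 3, 1) = (0, -2, 7).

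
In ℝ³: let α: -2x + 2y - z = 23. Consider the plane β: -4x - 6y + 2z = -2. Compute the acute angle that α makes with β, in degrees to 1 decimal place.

74.5

cos θ = |n₁·n₂| / (|n₁||n₂|) = |-6| / (√9 · √56).
θ = arccos(0.26726) ≈ 74.5°.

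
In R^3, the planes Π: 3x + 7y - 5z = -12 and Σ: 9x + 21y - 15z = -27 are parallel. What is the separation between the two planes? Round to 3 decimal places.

0.329

Rescale Σ by 1/3: 3x + 7y - 5z = -9. Then distance = |-12 − (-9)| / √83 ≈ 0.329.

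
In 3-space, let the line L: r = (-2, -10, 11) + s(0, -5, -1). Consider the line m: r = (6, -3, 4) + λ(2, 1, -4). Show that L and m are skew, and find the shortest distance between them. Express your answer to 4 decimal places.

3.5982

Common perpendicular direction n = (0, -5, -1) × (2, 1, -4) = (21, -2, 10).
With w = (6, -3, 4) − (-2, -10, 11) = (8, 7, -7), w · n = 84.
Since n ≠ 0 the lines are not parallel, and w · n = 84 ≠ 0 so they do not intersect; hence they are skew.
Distance = |w · n| / |n| = |84| / √545 ≈ 3.5982.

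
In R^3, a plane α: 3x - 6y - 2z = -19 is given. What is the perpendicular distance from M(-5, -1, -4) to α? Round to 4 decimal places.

2.5714

n·M − d = (3)·(-5) + (-6)·(-1) + (-2)·(-4) − (-19) = 18; |n| = √49.
Distance = |18| / √49 = 18/√49 ≈ 2.5714.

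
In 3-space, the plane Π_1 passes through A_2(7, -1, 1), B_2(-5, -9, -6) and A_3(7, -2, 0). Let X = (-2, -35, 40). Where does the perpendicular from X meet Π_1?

A_2B_2 = (-12, -8, -7), A_2A_3 = (0, -1, -1); a normal to Π_1 is A_2B_2 × A_2A_3 = (1, -12, 12).
Using A_2: Π_1 has equation x - 12y + 12z = 31.
Foot = X − λn with λ = (n·X − d)/|n|² = (898 − 31)/289 = 3.
Foot = (-2, -35, 40) − 3·(1, -12, 12) = (-5, 1, 4).

(-5, 1, 4)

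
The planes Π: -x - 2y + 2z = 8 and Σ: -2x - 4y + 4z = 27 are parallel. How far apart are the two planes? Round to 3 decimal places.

1.833

Rescale Σ by 1/2: -x - 2y + 2z = 27/2. Then distance = |8 − (27/2)| / √9 ≈ 1.833.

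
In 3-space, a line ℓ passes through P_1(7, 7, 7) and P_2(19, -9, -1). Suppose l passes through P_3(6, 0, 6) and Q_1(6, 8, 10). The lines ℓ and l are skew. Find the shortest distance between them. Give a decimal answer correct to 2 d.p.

2.24

A direction vector for ℓ is P_2 − P_1 = (12, -16, -8).
A direction vector for l is Q_1 − P_3 = (0, 8, 4).
Common perpendicular direction n = (12, -16, -8) × (0, 8, 4) = (0, -48, 96).
With w = (6, 0, 6) − (7, 7, 7) = (-1, -7, -1), w · n = 240.
Distance = |w · n| / |n| = |240| / √11520 ≈ 2.24.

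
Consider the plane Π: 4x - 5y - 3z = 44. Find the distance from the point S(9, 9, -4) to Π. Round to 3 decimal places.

n·S − d = (4)·(9) + (-5)·(9) + (-3)·(-4) − 44 = -41; |n| = √50.
Distance = |-41| / √50 = 41/√50 ≈ 5.798.

5.798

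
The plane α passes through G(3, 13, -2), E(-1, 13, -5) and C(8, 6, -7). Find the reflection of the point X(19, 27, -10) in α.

GE = (-4, 0, -3), GC = (5, -7, -5); a normal to α is GE × GC = (-21, -35, 28).
Using G: α has equation -21x - 35y + 28z = -574.
λ = (n·X − d)/|n|² = (-1624 − (-574))/2450 = -3/7.
Reflection = X − 2λn = (19, 27, -10) − (-6/7)·(-21, -35, 28) = (1, -3, 14).

(1, -3, 14)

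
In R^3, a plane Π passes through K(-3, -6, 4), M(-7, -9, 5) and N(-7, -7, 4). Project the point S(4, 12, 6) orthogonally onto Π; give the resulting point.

(5, 8, -2)

KM = (-4, -3, 1), KN = (-4, -1, 0); a normal to Π is KM × KN = (1, -4, -8).
Using K: Π has equation x - 4y - 8z = -11.
Foot = S − λn with λ = (n·S − d)/|n|² = (-92 − (-11))/81 = -1.
Foot = (4, 12, 6) − (-1)·(1, -4, -8) = (5, 8, -2).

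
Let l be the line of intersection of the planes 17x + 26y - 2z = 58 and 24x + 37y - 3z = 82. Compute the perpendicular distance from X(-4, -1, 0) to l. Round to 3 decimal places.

6.134

Direction of l: (17, 26, -2) × (24, 37, -3) = (-4, 3, 5).
A point on l: solving the two plane equations with x = 6 gives (6, -2, -4).
Taking (6, -2, -4) on l with direction v = (-4, 3, 5): w = X − (6, -2, -4) = (-10, 1, 4), and w × v = (-7, 34, -26).
Distance = |w × v| / |v| = √1881 / √50 ≈ 6.134.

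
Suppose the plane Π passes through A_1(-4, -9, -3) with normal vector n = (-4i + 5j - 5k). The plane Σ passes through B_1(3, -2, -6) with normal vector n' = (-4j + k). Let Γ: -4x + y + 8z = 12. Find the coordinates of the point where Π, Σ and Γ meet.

Π: n·r = n·A_1 gives -4x + 5y - 5z = -14.
Σ: n'·r = n'·B_1 gives -4y + z = 2.
Solving the 3×3 linear system -4x + 5y - 5z = -14, -4y + z = 2, -4x + y + 8z = 12 (e.g. by elimination or Cramer's rule, determinant = 192) gives (1, 0, 2).

(1, 0, 2)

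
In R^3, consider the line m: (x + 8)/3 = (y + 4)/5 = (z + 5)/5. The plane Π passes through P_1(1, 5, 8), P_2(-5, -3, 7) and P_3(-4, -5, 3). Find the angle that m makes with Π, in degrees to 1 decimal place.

m has direction (3, 5, 5) through (-8, -4, -5).
P_1P_2 = (-6, -8, -1), P_1P_3 = (-5, -10, -5); a normal to Π is P_1P_2 × P_1P_3 = (30, -25, 20).
Using P_1: Π has equation 30x - 25y + 20z = 65.
sin θ = |n·v| / (|n||v|) = |65| / (√1925 · √59) = 0.19287.
θ ≈ 11.1°.

11.1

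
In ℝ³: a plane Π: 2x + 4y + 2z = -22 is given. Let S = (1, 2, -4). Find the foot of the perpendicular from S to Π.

(-1, -2, -6)

Foot = S − λn with λ = (n·S − d)/|n|² = (2 − (-22))/24 = 1.
Foot = (1, 2, -4) − 1·(2, 4, 2) = (-1, -2, -6).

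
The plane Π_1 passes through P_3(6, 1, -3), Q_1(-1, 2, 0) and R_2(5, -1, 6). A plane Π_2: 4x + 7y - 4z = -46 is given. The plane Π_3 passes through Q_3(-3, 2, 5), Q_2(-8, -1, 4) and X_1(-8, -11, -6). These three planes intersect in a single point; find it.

(-8, 2, 7)

P_3Q_1 = (-7, 1, 3), P_3R_2 = (-1, -2, 9); a normal to Π_1 is P_3Q_1 × P_3R_2 = (15, 60, 15).
Using P_3: Π_1 has equation 15x + 60y + 15z = 105.
Q_3Q_2 = (-5, -3, -1), Q_3X_1 = (-5, -13, -11); a normal to Π_3 is Q_3Q_2 × Q_3X_1 = (20, -50, 50).
Using Q_3: Π_3 has equation 20x - 50y + 50z = 90.
Solving the 3×3 linear system 15x + 60y + 15z = 105, 4x + 7y - 4z = -46, 20x - 50y + 50z = 90 (e.g. by elimination or Cramer's rule, determinant = -19650) gives (-8, 2, 7).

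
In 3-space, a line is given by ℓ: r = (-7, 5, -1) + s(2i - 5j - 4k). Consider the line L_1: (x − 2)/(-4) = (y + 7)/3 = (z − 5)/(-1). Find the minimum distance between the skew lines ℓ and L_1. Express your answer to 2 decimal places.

L_1 has direction (-4, 3, -1) through (2, -7, 5).
Common perpendicular direction n = (2, -5, -4) × (-4, 3, -1) = (17, 18, -14).
With w = (2, -7, 5) − (-7, 5, -1) = (9, -12, 6), w · n = -147.
Distance = |w · n| / |n| = |-147| / √809 ≈ 5.17.

5.17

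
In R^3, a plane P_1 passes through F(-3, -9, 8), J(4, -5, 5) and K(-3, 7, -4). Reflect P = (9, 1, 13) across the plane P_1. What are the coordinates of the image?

FJ = (7, 4, -3), FK = (0, 16, -12); a normal to P_1 is FJ × FK = (0, 84, 112).
Using F: P_1 has equation 84y + 112z = 140.
λ = (n·P − d)/|n|² = (1540 − 140)/19600 = 1/14.
Reflection = P − 2λn = (9, 1, 13) − (1/7)·(0, 84, 112) = (9, -11, -3).

(9, -11, -3)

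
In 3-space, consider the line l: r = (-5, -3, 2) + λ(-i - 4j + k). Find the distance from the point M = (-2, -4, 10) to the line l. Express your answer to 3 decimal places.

Taking (-5, -3, 2) on l with direction v = (-1, -4, 1): w = M − (-5, -3, 2) = (3, -1, 8), and w × v = (31, -11, -13).
Distance = |w × v| / |v| = √1251 / √18 ≈ 8.337.

8.337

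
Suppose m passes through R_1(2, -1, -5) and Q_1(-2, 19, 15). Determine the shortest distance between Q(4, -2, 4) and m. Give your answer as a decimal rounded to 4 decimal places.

7.5951

A direction vector for m is Q_1 − R_1 = (-4, 20, 20).
Taking (2, -1, -5) on m with direction v = (-4, 20, 20): w = Q − (2, -1, -5) = (2, -1, 9), and w × v = (-200, -76, 36).
Distance = |w × v| / |v| = √47072 / √816 ≈ 7.5951.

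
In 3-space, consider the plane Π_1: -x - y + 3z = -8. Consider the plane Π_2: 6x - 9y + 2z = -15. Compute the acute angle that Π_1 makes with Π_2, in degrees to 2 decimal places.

cos θ = |n₁·n₂| / (|n₁||n₂|) = |9| / (√11 · √121).
θ = arccos(0.24669) ≈ 75.72°.

75.72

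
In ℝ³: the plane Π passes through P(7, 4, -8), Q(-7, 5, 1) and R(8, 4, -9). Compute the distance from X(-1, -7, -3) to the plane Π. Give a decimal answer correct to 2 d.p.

PQ = (-14, 1, 9), PR = (1, 0, -1); a normal to Π is PQ × PR = (-1, -5, -1).
Using P: Π has equation -x - 5y - z = -19.
n·X − d = (-1)·(-1) + (-5)·(-7) + (-1)·(-3) − (-19) = 58; |n| = √27.
Distance = |58| / √27 = 58/√27 ≈ 11.16.

11.16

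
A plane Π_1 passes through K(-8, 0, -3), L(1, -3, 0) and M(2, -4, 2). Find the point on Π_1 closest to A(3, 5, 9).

KL = (9, -3, 3), KM = (10, -4, 5); a normal to Π_1 is KL × KM = (-3, -15, -6).
Using K: Π_1 has equation -3x - 15y - 6z = 42.
Foot = A − λn with λ = (n·A − d)/|n|² = (-138 − 42)/270 = -2/3.
Foot = (3, 5, 9) − (-2/3)·(-3, -15, -6) = (1, -5, 5).

(1, -5, 5)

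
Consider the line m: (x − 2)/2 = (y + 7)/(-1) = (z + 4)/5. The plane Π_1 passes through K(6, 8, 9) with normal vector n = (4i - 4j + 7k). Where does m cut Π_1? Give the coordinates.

m has direction (2, -1, 5) through (2, -7, -4).
Π_1: n·r = n·K gives 4x - 4y + 7z = 55.
Substitute r = (2, -7, -4) + t(2, -1, 5) into the plane: 8 + 47t = 55, so t = 1.
Intersection: (2, -7, -4) + 1·(2, -1, 5) = (4, -8, 1).

(4, -8, 1)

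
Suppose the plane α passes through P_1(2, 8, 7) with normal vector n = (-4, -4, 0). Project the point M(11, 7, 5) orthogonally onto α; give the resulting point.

(7, 3, 5)

α: n·r = n·P_1 gives -4x - 4y = -40.
Foot = M − λn with λ = (n·M − d)/|n|² = (-72 − (-40))/32 = -1.
Foot = (11, 7, 5) − (-1)·(-4, -4, 0) = (7, 3, 5).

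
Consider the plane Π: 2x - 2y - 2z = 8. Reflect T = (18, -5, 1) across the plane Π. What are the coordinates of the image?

λ = (n·T − d)/|n|² = (44 − 8)/12 = 3.
Reflection = T − 2λn = (18, -5, 1) − 6·(2, -2, -2) = (6, 7, 13).

(6, 7, 13)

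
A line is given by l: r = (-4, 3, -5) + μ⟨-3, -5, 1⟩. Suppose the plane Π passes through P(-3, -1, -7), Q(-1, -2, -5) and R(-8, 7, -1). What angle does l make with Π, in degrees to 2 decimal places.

PQ = (2, -1, 2), PR = (-5, 8, 6); a normal to Π is PQ × PR = (-22, -22, 11).
Using P: Π has equation -22x - 22y + 11z = 11.
sin θ = |n·v| / (|n||v|) = |187| / (√1089 · √35) = 0.95784.
θ ≈ 73.30°.

73.30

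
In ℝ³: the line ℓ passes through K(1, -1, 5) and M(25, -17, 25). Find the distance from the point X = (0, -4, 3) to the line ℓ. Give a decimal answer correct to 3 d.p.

A direction vector for ℓ is M − K = (24, -16, 20).
Taking (1, -1, 5) on ℓ with direction v = (24, -16, 20): w = X − (1, -1, 5) = (-1, -3, -2), and w × v = (-92, -28, 88).
Distance = |w × v| / |v| = √16992 / √1232 ≈ 3.714.

3.714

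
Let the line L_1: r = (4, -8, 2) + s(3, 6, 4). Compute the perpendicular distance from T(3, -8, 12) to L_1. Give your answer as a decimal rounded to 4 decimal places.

8.8633

Taking (4, -8, 2) on L_1 with direction v = (3, 6, 4): w = T − (4, -8, 2) = (-1, 0, 10), and w × v = (-60, 34, -6).
Distance = |w × v| / |v| = √4792 / √61 ≈ 8.8633.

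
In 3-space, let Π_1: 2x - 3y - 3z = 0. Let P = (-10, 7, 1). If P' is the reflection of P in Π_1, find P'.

(-2, -5, -11)

λ = (n·P − d)/|n|² = (-44 − 0)/22 = -2.
Reflection = P − 2λn = (-10, 7, 1) − (-4)·(2, -3, -3) = (-2, -5, -11).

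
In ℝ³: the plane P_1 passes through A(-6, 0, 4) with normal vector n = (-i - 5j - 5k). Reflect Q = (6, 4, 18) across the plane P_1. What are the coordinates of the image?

(2, -16, -2)

P_1: n·r = n·A gives -x - 5y - 5z = -14.
λ = (n·Q − d)/|n|² = (-116 − (-14))/51 = -2.
Reflection = Q − 2λn = (6, 4, 18) − (-4)·(-1, -5, -5) = (2, -16, -2).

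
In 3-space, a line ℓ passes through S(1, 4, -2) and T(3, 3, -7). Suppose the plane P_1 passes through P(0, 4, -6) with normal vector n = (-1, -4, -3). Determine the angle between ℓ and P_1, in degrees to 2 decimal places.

A direction vector for ℓ is T − S = (2, -1, -5).
P_1: n·r = n·P gives -x - 4y - 3z = 2.
sin θ = |n·v| / (|n||v|) = |17| / (√26 · √30) = 0.60870.
θ ≈ 37.50°.

37.50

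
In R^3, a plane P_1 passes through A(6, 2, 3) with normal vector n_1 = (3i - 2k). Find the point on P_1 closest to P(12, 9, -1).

P_1: n_1·r = n_1·A gives 3x - 2z = 12.
Foot = P − λn with λ = (n·P − d)/|n|² = (38 − 12)/13 = 2.
Foot = (12, 9, -1) − 2·(3, 0, -2) = (6, 9, 3).

(6, 9, 3)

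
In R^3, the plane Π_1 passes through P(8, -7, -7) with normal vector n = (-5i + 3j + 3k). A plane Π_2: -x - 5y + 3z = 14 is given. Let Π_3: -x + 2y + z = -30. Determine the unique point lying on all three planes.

(8, -8, -6)

Π_1: n·r = n·P gives -5x + 3y + 3z = -82.
Solving the 3×3 linear system -5x + 3y + 3z = -82, -x - 5y + 3z = 14, -x + 2y + z = -30 (e.g. by elimination or Cramer's rule, determinant = 28) gives (8, -8, -6).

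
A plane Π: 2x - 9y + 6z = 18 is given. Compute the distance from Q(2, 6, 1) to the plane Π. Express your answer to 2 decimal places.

5.64

n·Q − d = (2)·(2) + (-9)·(6) + (6)·(1) − 18 = -62; |n| = √121.
Distance = |-62| / √121 = 62/√121 ≈ 5.64.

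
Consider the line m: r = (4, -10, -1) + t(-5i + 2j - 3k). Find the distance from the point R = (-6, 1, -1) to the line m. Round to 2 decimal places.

9.20

Taking (4, -10, -1) on m with direction v = (-5, 2, -3): w = R − (4, -10, -1) = (-10, 11, 0), and w × v = (-33, -30, 35).
Distance = |w × v| / |v| = √3214 / √38 ≈ 9.20.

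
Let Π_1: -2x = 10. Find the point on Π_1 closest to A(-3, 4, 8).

(-5, 4, 8)

Foot = A − λn with λ = (n·A − d)/|n|² = (6 − 10)/4 = -1.
Foot = (-3, 4, 8) − (-1)·(-2, 0, 0) = (-5, 4, 8).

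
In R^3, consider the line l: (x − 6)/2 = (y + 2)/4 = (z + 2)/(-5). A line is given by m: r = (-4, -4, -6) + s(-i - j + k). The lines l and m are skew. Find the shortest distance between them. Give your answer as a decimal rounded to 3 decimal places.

1.069

l has direction (2, 4, -5) through (6, -2, -2).
Common perpendicular direction n = (2, 4, -5) × (-1, -1, 1) = (-1, 3, 2).
With w = (-4, -4, -6) − (6, -2, -2) = (-10, -2, -4), w · n = -4.
Distance = |w · n| / |n| = |-4| / √14 ≈ 1.069.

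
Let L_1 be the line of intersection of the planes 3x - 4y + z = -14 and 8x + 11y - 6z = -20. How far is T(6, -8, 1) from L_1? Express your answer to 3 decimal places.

Direction of L_1: (3, -4, 1) × (8, 11, -6) = (13, 26, 65).
A point on L_1: solving the two plane equations with x = -3 gives (-3, 2, 3).
Taking (-3, 2, 3) on L_1 with direction v = (13, 26, 65): w = T − (-3, 2, 3) = (9, -10, -2), and w × v = (-598, -611, 364).
Distance = |w × v| / |v| = √863421 / √5070 ≈ 13.050.

13.050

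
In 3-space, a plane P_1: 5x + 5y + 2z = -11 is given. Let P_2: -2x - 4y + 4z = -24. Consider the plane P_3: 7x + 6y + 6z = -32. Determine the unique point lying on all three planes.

(-8, 7, -3)

Solving the 3×3 linear system 5x + 5y + 2z = -11, -2x - 4y + 4z = -24, 7x + 6y + 6z = -32 (e.g. by elimination or Cramer's rule, determinant = -8) gives (-8, 7, -3).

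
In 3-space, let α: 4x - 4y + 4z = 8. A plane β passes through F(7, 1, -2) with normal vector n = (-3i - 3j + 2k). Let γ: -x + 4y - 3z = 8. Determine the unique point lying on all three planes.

(6, 2, -2)

β: n·r = n·F gives -3x - 3y + 2z = -28.
Solving the 3×3 linear system 4x - 4y + 4z = 8, -3x - 3y + 2z = -28, -x + 4y - 3z = 8 (e.g. by elimination or Cramer's rule, determinant = -12) gives (6, 2, -2).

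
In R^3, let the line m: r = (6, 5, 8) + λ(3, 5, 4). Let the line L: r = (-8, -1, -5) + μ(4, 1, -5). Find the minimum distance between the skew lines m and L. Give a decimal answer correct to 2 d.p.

9.64

Common perpendicular direction n = (3, 5, 4) × (4, 1, -5) = (-29, 31, -17).
With w = (-8, -1, -5) − (6, 5, 8) = (-14, -6, -13), w · n = 441.
Distance = |w · n| / |n| = |441| / √2091 ≈ 9.64.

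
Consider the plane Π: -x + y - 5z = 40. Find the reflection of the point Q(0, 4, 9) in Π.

λ = (n·Q − d)/|n|² = (-41 − 40)/27 = -3.
Reflection = Q − 2λn = (0, 4, 9) − (-6)·(-1, 1, -5) = (-6, 10, -21).

(-6, 10, -21)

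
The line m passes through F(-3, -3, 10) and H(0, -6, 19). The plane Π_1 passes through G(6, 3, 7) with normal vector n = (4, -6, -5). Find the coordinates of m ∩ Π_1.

A direction vector for m is H − F = (3, -3, 9).
Π_1: n·r = n·G gives 4x - 6y - 5z = -29.
Substitute r = (-3, -3, 10) + t(3, -3, 9) into the plane: -44 + (-15)t = -29, so t = -1.
Intersection: (-3, -3, 10) + (-1)·(3, -3, 9) = (-6, 0, 1).

(-6, 0, 1)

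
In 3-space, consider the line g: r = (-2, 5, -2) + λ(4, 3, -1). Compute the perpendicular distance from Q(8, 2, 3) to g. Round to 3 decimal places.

10.392

Taking (-2, 5, -2) on g with direction v = (4, 3, -1): w = Q − (-2, 5, -2) = (10, -3, 5), and w × v = (-12, 30, 42).
Distance = |w × v| / |v| = √2808 / √26 ≈ 10.392.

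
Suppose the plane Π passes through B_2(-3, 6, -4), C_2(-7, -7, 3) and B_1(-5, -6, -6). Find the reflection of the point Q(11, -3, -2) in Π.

B_2C_2 = (-4, -13, 7), B_2B_1 = (-2, -12, -2); a normal to Π is B_2C_2 × B_2B_1 = (110, -22, 22).
Using B_2: Π has equation 110x - 22y + 22z = -550.
λ = (n·Q − d)/|n|² = (1232 − (-550))/13068 = 3/22.
Reflection = Q − 2λn = (11, -3, -2) − (3/11)·(110, -22, 22) = (-19, 3, -8).

(-19, 3, -8)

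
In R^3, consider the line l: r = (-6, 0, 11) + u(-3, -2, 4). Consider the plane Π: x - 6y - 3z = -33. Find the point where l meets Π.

Substitute r = (-6, 0, 11) + t(-3, -2, 4) into the plane: -39 + (-3)t = -33, so t = -2.
Intersection: (-6, 0, 11) + (-2)·(-3, -2, 4) = (0, 4, 3).

(0, 4, 3)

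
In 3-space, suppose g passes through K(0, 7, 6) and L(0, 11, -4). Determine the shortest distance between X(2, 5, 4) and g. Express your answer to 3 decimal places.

3.280

A direction vector for g is L − K = (0, 4, -10).
Taking (0, 7, 6) on g with direction v = (0, 4, -10): w = X − (0, 7, 6) = (2, -2, -2), and w × v = (28, 20, 8).
Distance = |w × v| / |v| = √1248 / √116 ≈ 3.280.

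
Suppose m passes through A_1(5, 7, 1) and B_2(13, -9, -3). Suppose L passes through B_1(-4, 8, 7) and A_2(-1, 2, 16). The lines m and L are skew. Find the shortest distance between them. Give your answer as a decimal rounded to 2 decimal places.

A direction vector for m is B_2 − A_1 = (8, -16, -4).
A direction vector for L is A_2 − B_1 = (3, -6, 9).
Common perpendicular direction n = (8, -16, -4) × (3, -6, 9) = (-168, -84, 0).
With w = (-4, 8, 7) − (5, 7, 1) = (-9, 1, 6), w · n = 1428.
Distance = |w · n| / |n| = |1428| / √35280 ≈ 7.60.

7.60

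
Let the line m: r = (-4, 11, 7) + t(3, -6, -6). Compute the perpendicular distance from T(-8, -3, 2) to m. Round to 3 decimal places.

10.419

Taking (-4, 11, 7) on m with direction v = (3, -6, -6): w = T − (-4, 11, 7) = (-4, -14, -5), and w × v = (54, -39, 66).
Distance = |w × v| / |v| = √8793 / √81 ≈ 10.419.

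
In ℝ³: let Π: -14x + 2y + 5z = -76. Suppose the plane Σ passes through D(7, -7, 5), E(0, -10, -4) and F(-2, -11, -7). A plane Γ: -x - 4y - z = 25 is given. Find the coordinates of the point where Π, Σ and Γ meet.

DE = (-7, -3, -9), DF = (-9, -4, -12); a normal to Σ is DE × DF = (0, -3, 1).
Using D: Σ has equation -3y + z = 26.
Solving the 3×3 linear system -14x + 2y + 5z = -76, -3y + z = 26, -x - 4y - z = 25 (e.g. by elimination or Cramer's rule, determinant = -115) gives (5, -8, 2).

(5, -8, 2)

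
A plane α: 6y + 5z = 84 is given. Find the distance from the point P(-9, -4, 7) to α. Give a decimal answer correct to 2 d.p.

n·P − d = (0)·(-9) + (6)·(-4) + (5)·(7) − 84 = -73; |n| = √61.
Distance = |-73| / √61 = 73/√61 ≈ 9.35.

9.35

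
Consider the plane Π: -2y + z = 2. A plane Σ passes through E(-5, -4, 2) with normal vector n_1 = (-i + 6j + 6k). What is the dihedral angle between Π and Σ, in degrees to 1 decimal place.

Σ: n_1·r = n_1·E gives -x + 6y + 6z = -7.
cos θ = |n₁·n₂| / (|n₁||n₂|) = |-6| / (√5 · √73).
θ = arccos(0.31405) ≈ 71.7°.

71.7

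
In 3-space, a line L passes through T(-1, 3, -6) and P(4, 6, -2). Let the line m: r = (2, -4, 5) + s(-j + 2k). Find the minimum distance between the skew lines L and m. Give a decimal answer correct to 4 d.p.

3.0000

A direction vector for L is P − T = (5, 3, 4).
Common perpendicular direction n = (5, 3, 4) × (0, -1, 2) = (10, -10, -5).
With w = (2, -4, 5) − (-1, 3, -6) = (3, -7, 11), w · n = 45.
Distance = |w · n| / |n| = |45| / √225 ≈ 3.0000.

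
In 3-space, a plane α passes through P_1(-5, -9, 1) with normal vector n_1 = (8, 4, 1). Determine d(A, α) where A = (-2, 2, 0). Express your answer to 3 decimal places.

7.444

α: n_1·r = n_1·P_1 gives 8x + 4y + z = -75.
n·A − d = (8)·(-2) + (4)·(2) + (1)·(0) − (-75) = 67; |n| = √81.
Distance = |67| / √81 = 67/√81 ≈ 7.444.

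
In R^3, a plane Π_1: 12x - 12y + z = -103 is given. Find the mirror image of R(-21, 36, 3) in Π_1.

λ = (n·R − d)/|n|² = (-681 − (-103))/289 = -2.
Reflection = R − 2λn = (-21, 36, 3) − (-4)·(12, -12, 1) = (27, -12, 7).

(27, -12, 7)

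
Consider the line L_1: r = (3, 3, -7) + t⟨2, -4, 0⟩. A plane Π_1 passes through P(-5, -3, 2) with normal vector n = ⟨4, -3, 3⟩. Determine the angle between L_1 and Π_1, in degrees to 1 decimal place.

50.1

Π_1: n·r = n·P gives 4x - 3y + 3z = -5.
sin θ = |n·v| / (|n||v|) = |20| / (√34 · √20) = 0.76696.
θ ≈ 50.1°.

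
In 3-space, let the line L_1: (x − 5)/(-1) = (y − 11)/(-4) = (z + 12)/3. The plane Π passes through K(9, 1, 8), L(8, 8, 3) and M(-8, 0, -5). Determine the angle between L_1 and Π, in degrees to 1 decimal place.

11.2

L_1 has direction (-1, -4, 3) through (5, 11, -12).
KL = (-1, 7, -5), KM = (-17, -1, -13); a normal to Π is KL × KM = (-96, 72, 120).
Using K: Π has equation -96x + 72y + 120z = 168.
sin θ = |n·v| / (|n||v|) = |168| / (√28800 · √26) = 0.19415.
θ ≈ 11.2°.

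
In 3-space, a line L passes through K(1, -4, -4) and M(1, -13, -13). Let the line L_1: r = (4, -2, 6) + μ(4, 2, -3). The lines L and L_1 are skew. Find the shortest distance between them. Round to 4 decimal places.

A direction vector for L is M − K = (0, -9, -9).
Common perpendicular direction n = (0, -9, -9) × (4, 2, -3) = (45, -36, 36).
With w = (4, -2, 6) − (1, -4, -4) = (3, 2, 10), w · n = 423.
Distance = |w · n| / |n| = |423| / √4617 ≈ 6.2253.

6.2253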